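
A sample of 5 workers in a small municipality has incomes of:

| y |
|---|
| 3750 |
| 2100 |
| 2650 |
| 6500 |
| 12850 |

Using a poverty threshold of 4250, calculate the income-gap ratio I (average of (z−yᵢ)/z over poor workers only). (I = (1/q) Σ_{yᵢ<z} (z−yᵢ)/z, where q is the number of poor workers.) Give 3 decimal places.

0.333

Poor units: 2100, 2650, 3750 (q = 3 of N = 5).
Relative gaps: 0.5059, 0.3765, 0.1176; sum = 1.000000.
I averages over the q = 3 poor units only: 1.000000 / 3 = 0.333.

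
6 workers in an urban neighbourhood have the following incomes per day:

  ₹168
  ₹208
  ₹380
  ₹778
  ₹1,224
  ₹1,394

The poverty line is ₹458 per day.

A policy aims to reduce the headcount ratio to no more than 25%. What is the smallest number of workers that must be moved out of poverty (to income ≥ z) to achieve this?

3 of the 6 workers are poor, so H = 3/6 = 0.500.
A headcount ratio of at most 25% allows at most ⌊0.25 × 6⌋ = 1 poor workers.
So at least 3 − 1 = 2 must be lifted.

2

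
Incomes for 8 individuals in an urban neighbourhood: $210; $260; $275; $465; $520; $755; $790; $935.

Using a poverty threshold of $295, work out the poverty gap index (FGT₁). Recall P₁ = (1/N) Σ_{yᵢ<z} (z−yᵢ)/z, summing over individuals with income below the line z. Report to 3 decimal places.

Below z: $210, $260, $275 (q = 3 of N = 8).
Normalized shortfalls: (295−210)/295 = 0.2881; (295−260)/295 = 0.1186; (295−275)/295 = 0.0678.
Sum of shortfalls = 0.474576; P₁ averages over all N: 0.474576 / 8 = 0.059.

0.059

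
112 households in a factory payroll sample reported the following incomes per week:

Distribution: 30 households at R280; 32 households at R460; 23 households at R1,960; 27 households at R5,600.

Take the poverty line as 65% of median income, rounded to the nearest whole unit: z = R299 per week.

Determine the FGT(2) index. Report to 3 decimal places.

Below z: 30×R280 (q = 30 of N = 112).
Gap ratios (z−y)/z: (299−280)/299 = 0.0635 (×30).
Squared: 0.0040 (×30).
Sum = 0.121140; P₂ = 0.121140 / 112 = 0.001.

0.001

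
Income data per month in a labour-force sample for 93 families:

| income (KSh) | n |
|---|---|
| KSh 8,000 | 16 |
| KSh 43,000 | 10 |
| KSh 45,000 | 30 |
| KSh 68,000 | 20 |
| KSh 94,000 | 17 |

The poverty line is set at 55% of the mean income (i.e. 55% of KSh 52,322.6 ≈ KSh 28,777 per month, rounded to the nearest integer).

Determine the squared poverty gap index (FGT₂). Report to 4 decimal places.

0.0897

Incomes under z: 16×KSh 8,000 (q = 16 of N = 93).
Shortfall ratios: (28777−8000)/28777 = 0.7220 (×16).
Squared: 0.5213 (×16).
Sum = 8.340549; P₂ = 8.340549 / 93 = 0.0897.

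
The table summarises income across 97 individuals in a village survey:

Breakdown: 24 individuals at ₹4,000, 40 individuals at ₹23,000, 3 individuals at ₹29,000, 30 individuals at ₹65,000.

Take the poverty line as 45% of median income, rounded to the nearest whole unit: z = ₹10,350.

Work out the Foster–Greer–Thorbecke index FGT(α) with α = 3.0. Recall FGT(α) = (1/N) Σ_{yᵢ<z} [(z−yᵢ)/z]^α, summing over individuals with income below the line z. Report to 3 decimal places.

Below z: 24×₹4,000 (q = 24 of N = 97).
Normalized shortfalls: (10350−4000)/10350 = 0.6135 (×24).
Raised to α = 3.0: 0.23094 (×24).
Sum = 5.542572; FGT(3.0) = 5.542572 / 97 = 0.057.

0.057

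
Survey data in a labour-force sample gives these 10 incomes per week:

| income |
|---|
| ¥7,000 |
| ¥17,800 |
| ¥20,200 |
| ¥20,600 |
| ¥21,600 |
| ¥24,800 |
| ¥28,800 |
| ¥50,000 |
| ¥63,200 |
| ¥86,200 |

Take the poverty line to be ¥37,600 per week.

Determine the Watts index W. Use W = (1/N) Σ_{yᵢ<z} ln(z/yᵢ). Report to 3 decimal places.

Poor units: ¥7,000, ¥17,800, ¥20,200, ¥20,600, ¥21,600, ¥24,800, ¥28,800 (q = 7 of N = 10).
Log shortfalls: ln(37600/7000) = 1.6811; ln(37600/17800) = 0.7478; ln(37600/20200) = 0.6213; ln(37600/20600) = 0.6017; ln(37600/21600) = 0.5543; ln(37600/24800) = 0.4162; ln(37600/28800) = 0.2666.
W = 4.889034 / 10 = 0.489.

0.489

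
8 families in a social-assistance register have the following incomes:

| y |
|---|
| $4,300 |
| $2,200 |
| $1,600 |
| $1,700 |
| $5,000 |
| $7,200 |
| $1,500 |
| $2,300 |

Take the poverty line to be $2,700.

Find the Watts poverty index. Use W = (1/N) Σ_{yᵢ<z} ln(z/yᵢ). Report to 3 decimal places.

0.242

Incomes under z: $1,500, $1,600, $1,700, $2,200, $2,300 (q = 5 of N = 8).
Log gaps: ln(2700/1500) = 0.5878; ln(2700/1600) = 0.5232; ln(2700/1700) = 0.4626; ln(2700/2200) = 0.2048; ln(2700/2300) = 0.1603.
W = 1.938795 / 8 = 0.242.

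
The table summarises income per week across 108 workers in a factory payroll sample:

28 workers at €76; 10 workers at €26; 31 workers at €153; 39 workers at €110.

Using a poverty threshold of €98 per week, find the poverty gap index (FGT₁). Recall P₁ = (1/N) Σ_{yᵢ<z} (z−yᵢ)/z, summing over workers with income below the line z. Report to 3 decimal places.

Poor units: 10×€26, 28×€76 (q = 38 of N = 108).
Shortfall ratios: (98−26)/98 = 0.7347 (×10); (98−76)/98 = 0.2245 (×28).
Sum of shortfalls = 13.632653; P₁ averages over all N: 13.632653 / 108 = 0.126.

0.126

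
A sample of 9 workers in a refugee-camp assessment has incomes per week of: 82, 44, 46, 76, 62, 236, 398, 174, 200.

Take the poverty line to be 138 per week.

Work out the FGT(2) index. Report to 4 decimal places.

Below the line: 44, 46, 62, 76, 82 (q = 5 of N = 9).
Normalized shortfalls: (138−44)/138 = 0.6812; (138−46)/138 = 0.6667; (138−62)/138 = 0.5507; (138−76)/138 = 0.4493; (138−82)/138 = 0.4058.
Squared: 0.4640; 0.4444; 0.3033; 0.2018; 0.1647.
Sum = 1.578240; P₂ = 1.578240 / 9 = 0.1754.

0.1754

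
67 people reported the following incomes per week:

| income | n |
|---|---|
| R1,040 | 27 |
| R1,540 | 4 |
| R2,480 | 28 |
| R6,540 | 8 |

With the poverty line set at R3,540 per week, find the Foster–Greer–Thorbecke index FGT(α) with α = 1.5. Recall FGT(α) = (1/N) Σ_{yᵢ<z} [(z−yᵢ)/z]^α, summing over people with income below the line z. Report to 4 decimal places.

Below the line: 27×R1,040, 4×R1,540, 28×R2,480 (q = 59 of N = 67).
Relative gaps: (3540−1040)/3540 = 0.7062 (×27); (3540−1540)/3540 = 0.5650 (×4); (3540−2480)/3540 = 0.2994 (×28).
Raised to α = 1.5: 0.59348 (×27); 0.42466 (×4); 0.16385 (×28).
Sum = 22.310438; FGT(1.5) = 22.310438 / 67 = 0.3330.

0.3330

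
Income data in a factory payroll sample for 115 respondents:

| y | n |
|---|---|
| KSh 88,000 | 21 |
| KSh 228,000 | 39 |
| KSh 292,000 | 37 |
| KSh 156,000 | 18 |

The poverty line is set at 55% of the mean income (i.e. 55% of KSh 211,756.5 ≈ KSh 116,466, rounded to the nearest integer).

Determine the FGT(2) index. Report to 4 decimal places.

0.0109

Below z: 21×KSh 88,000 (q = 21 of N = 115).
Normalized shortfalls: (116466−88000)/116466 = 0.2444 (×21).
Squared: 0.0597 (×21).
Sum = 1.254509; P₂ = 1.254509 / 115 = 0.0109.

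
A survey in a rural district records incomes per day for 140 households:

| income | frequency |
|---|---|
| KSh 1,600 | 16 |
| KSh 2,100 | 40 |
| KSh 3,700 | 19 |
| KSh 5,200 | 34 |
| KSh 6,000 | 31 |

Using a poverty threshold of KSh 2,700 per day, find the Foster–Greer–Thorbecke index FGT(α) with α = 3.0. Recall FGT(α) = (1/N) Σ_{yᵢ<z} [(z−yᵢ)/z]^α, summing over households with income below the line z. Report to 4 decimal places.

Below z: 16×KSh 1,600, 40×KSh 2,100 (q = 56 of N = 140).
Gap ratios (z−y)/z: (2700−1600)/2700 = 0.4074 (×16); (2700−2100)/2700 = 0.2222 (×40).
Raised to α = 3.0: 0.06762 (×16); 0.01097 (×40).
Sum = 1.520906; FGT(3.0) = 1.520906 / 140 = 0.0109.

0.0109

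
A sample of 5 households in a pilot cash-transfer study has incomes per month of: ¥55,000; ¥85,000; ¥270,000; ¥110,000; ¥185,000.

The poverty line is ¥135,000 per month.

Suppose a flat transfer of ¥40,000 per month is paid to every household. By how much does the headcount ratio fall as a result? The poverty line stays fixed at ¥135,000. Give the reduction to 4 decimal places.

Before: below the line — ¥55,000, ¥85,000, ¥110,000; headcount ratio = 0.600000.
After the ¥40,000 transfer: below the line — ¥95,000, ¥125,000; headcount ratio = 0.400000.
Reduction = 0.600000 − 0.400000 = 0.2000.

0.2000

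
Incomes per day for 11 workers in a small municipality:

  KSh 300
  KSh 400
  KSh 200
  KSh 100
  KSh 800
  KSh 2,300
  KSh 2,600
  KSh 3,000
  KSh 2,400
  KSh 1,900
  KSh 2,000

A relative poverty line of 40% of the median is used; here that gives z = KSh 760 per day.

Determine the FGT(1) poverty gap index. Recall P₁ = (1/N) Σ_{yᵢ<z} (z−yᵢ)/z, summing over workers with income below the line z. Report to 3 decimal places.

Incomes under z: KSh 100, KSh 200, KSh 300, KSh 400 (q = 4 of N = 11).
Shortfall ratios: (760−100)/760 = 0.8684; (760−200)/760 = 0.7368; (760−300)/760 = 0.6053; (760−400)/760 = 0.4737.
Σ = 2.684211. Dividing by the full population N = 11 gives P₁ = 0.244.

0.244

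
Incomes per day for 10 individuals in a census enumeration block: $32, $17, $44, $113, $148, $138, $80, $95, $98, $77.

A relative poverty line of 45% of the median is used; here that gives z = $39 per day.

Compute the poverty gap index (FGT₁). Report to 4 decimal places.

0.0744

Poor units: $17, $32 (q = 2 of N = 10).
Gap ratios (z−y)/z: (39−17)/39 = 0.5641; (39−32)/39 = 0.1795.
Sum of shortfalls = 0.743590; P₁ averages over all N: 0.743590 / 10 = 0.0744.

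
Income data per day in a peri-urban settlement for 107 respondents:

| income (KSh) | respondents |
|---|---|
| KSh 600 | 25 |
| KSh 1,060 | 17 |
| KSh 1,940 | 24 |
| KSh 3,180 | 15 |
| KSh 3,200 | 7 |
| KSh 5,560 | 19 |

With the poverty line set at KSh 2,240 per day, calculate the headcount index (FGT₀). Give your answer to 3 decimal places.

66 of the 107 respondents have income below KSh 2,240.
H = 66/107 = 0.617.

0.617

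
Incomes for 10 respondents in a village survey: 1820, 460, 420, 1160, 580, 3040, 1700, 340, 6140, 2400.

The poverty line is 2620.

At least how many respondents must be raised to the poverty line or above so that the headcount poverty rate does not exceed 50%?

8 of the 10 respondents are poor, so H = 8/10 = 0.800.
A headcount ratio of at most 50% allows at most ⌊0.50 × 10⌋ = 5 poor respondents.
So at least 8 − 5 = 3 must be lifted.

3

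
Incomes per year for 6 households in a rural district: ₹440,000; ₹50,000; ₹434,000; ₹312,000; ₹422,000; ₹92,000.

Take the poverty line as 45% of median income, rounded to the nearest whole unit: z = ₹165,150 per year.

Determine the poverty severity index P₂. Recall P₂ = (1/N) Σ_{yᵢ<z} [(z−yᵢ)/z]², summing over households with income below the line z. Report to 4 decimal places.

Incomes under z: ₹50,000, ₹92,000 (q = 2 of N = 6).
Normalized shortfalls: (165150−50000)/165150 = 0.6972; (165150−92000)/165150 = 0.4429.
Squared: 0.4862; 0.1962.
Sum = 0.682338; P₂ = 0.682338 / 6 = 0.1137.

0.1137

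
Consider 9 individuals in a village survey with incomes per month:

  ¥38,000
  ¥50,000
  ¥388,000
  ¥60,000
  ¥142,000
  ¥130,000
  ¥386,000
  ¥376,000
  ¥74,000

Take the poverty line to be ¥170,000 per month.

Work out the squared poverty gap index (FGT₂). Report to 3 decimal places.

0.213

Below the line: ¥38,000, ¥50,000, ¥60,000, ¥74,000, ¥130,000, ¥142,000 (q = 6 of N = 9).
Shortfall ratios: (170000−38000)/170000 = 0.7765; (170000−50000)/170000 = 0.7059; (170000−60000)/170000 = 0.6471; (170000−74000)/170000 = 0.5647; (170000−130000)/170000 = 0.2353; (170000−142000)/170000 = 0.1647.
Squared: 0.6029; 0.4983; 0.4187; 0.3189; 0.0554; 0.0271.
Sum = 1.921246; P₂ = 1.921246 / 9 = 0.213.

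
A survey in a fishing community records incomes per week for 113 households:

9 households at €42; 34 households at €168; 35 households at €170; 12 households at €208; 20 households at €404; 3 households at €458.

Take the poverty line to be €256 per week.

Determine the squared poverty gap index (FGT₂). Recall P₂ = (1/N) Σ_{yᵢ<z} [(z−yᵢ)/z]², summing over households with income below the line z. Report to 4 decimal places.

0.1299

Below the line: 9×€42, 34×€168, 35×€170, 12×€208 (q = 90 of N = 113).
Shortfall ratios: (256−42)/256 = 0.8359 (×9); (256−168)/256 = 0.3438 (×34); (256−170)/256 = 0.3359 (×35); (256−208)/256 = 0.1875 (×12).
Squared: 0.6988 (×9); 0.1182 (×34); 0.1129 (×35); 0.0352 (×12).
Sum = 14.678467; P₂ = 14.678467 / 113 = 0.1299.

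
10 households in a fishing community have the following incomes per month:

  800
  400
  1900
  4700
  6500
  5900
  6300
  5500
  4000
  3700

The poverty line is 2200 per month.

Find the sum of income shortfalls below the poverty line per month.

3500

Poor units: 400, 800, 1900 (q = 3 of N = 10).
Individual gaps: 2200−400 = 1800; 2200−800 = 1400; 2200−1900 = 300.
Aggregate gap = 3500.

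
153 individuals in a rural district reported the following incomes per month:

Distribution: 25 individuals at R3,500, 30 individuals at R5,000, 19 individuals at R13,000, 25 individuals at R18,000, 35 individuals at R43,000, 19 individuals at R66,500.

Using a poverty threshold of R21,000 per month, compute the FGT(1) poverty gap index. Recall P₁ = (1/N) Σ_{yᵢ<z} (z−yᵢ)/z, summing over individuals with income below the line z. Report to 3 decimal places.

0.356

Poor units: 25×R3,500, 30×R5,000, 19×R13,000, 25×R18,000 (q = 99 of N = 153).
Normalized shortfalls: (21000−3500)/21000 = 0.8333 (×25); (21000−5000)/21000 = 0.7619 (×30); (21000−13000)/21000 = 0.3810 (×19); (21000−18000)/21000 = 0.1429 (×25).
Sum of shortfalls = 54.500000; P₁ averages over all N: 54.500000 / 153 = 0.356.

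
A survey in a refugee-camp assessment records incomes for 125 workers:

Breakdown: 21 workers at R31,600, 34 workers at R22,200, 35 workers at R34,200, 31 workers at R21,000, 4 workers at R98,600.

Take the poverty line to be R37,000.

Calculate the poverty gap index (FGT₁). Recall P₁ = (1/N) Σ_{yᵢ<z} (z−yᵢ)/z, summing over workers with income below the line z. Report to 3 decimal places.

Incomes under z: 31×R21,000, 34×R22,200, 21×R31,600, 35×R34,200 (q = 121 of N = 125).
Normalized shortfalls: (37000−21000)/37000 = 0.4324 (×31); (37000−22200)/37000 = 0.4000 (×34); (37000−31600)/37000 = 0.1459 (×21); (37000−34200)/37000 = 0.0757 (×35).
Sum of shortfalls = 32.718919; P₁ averages over all N: 32.718919 / 125 = 0.262.

0.262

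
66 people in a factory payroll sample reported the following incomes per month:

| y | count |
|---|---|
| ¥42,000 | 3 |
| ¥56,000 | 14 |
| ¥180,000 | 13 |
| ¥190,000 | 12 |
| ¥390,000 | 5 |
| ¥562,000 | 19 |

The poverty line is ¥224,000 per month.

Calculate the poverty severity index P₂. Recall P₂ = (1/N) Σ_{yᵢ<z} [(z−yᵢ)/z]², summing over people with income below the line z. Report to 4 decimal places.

0.1611

Below z: 3×¥42,000, 14×¥56,000, 13×¥180,000, 12×¥190,000 (q = 42 of N = 66).
Relative gaps: (224000−42000)/224000 = 0.8125 (×3); (224000−56000)/224000 = 0.7500 (×14); (224000−180000)/224000 = 0.1964 (×13); (224000−190000)/224000 = 0.1518 (×12).
Squared: 0.6602 (×3); 0.5625 (×14); 0.0386 (×13); 0.0230 (×12).
Sum = 10.633530; P₂ = 10.633530 / 66 = 0.1611.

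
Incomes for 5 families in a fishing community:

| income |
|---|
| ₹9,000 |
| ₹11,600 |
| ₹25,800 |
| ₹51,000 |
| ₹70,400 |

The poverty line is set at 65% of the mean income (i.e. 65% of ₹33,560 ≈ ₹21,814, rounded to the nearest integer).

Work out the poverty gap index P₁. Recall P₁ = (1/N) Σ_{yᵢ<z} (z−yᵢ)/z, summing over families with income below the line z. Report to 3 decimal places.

Incomes under z: ₹9,000, ₹11,600 (q = 2 of N = 5).
Shortfall ratios: (21814−9000)/21814 = 0.5874; (21814−11600)/21814 = 0.4682.
Σ = 1.055652. Dividing by the full population N = 5 gives P₁ = 0.211.

0.211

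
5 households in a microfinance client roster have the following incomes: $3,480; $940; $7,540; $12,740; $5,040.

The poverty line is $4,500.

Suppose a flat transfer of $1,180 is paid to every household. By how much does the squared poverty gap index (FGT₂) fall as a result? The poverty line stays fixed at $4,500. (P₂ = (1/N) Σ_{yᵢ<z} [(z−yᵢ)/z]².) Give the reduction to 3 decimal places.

0.080

Before: below the line — $940, $3,480; squared poverty gap index (FGT₂) = 0.13545.
After the $1,180 transfer: below the line — $2,120; squared poverty gap index (FGT₂) = 0.05594.
Reduction = 0.13545 − 0.05594 = 0.080.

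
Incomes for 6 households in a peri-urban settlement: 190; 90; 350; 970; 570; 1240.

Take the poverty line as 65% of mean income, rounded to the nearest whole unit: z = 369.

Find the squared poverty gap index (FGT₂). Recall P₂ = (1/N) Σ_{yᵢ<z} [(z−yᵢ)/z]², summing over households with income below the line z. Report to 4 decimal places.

0.1349

Below z: 90, 190, 350 (q = 3 of N = 6).
Relative gaps: (369−90)/369 = 0.7561; (369−190)/369 = 0.4851; (369−350)/369 = 0.0515.
Squared: 0.5717; 0.2353; 0.0027.
Sum = 0.809652; P₂ = 0.809652 / 6 = 0.1349.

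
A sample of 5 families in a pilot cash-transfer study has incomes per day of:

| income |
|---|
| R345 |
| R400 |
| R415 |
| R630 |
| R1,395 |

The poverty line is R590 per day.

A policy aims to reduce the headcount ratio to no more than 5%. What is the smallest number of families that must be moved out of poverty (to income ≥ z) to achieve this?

3

Currently q = 3 of N = 5 are below the line (H = 0.600).
A headcount ratio of at most 5% allows at most ⌊0.05 × 5⌋ = 0 poor families.
So at least 3 − 0 = 3 must be lifted.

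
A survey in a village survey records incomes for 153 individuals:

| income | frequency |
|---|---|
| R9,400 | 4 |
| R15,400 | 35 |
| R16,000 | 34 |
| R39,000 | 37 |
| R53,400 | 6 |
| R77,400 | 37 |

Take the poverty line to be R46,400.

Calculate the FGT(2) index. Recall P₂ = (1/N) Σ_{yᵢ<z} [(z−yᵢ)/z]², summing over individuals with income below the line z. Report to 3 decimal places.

0.220

Below the line: 4×R9,400, 35×R15,400, 34×R16,000, 37×R39,000 (q = 110 of N = 153).
Shortfall ratios: (46400−9400)/46400 = 0.7974 (×4); (46400−15400)/46400 = 0.6681 (×35); (46400−16000)/46400 = 0.6552 (×34); (46400−39000)/46400 = 0.1595 (×37).
Squared: 0.6359 (×4); 0.4464 (×35); 0.4293 (×34); 0.0254 (×37).
Sum = 33.701769; P₂ = 33.701769 / 153 = 0.220.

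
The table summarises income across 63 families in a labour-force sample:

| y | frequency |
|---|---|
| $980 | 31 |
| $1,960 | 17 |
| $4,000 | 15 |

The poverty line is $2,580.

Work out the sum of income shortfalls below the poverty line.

$60,140

Poor units: 31×$980, 17×$1,960 (q = 48 of N = 63).
Individual gaps: 31×(2580−980) = 49600; 17×(2580−1960) = 10540.
Aggregate gap = $60,140.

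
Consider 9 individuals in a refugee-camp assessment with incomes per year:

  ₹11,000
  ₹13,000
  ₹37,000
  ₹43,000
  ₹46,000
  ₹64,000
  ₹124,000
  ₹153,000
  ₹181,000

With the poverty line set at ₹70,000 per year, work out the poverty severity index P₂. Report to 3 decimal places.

0.208

Poor units: ₹11,000, ₹13,000, ₹37,000, ₹43,000, ₹46,000, ₹64,000 (q = 6 of N = 9).
Relative gaps: (70000−11000)/70000 = 0.8429; (70000−13000)/70000 = 0.8143; (70000−37000)/70000 = 0.4714; (70000−43000)/70000 = 0.3857; (70000−46000)/70000 = 0.3429; (70000−64000)/70000 = 0.0857.
Squared: 0.7104; 0.6631; 0.2222; 0.1488; 0.1176; 0.0073.
Sum = 1.869388; P₂ = 1.869388 / 9 = 0.208.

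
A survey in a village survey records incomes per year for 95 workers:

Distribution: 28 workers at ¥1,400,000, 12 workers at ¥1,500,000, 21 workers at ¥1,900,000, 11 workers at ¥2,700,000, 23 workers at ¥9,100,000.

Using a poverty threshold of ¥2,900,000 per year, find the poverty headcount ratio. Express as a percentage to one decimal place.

72 of the 95 workers have income below ¥2,900,000.
H = 72/95 = 75.8%.

75.8%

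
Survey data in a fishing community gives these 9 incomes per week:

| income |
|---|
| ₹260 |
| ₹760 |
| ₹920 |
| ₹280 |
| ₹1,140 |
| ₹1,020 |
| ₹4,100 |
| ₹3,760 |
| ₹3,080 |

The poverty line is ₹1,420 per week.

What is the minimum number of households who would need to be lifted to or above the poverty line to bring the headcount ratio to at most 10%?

6

Currently q = 6 of N = 9 are below the line (H = 0.667).
A headcount ratio of at most 10% allows at most ⌊0.10 × 9⌋ = 0 poor households.
So at least 6 − 0 = 6 must be lifted.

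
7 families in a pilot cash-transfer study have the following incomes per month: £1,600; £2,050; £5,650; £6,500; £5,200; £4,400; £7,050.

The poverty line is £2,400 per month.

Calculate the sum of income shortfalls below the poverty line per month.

Below the line: £1,600, £2,050 (q = 2 of N = 7).
Individual gaps: 2400−1600 = 800; 2400−2050 = 350.
Aggregate gap = £1,150.

£1,150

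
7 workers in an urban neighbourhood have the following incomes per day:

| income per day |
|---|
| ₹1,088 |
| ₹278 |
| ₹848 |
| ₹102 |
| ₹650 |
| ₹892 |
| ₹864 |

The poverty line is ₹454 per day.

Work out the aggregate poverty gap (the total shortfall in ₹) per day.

Below the line: ₹102, ₹278 (q = 2 of N = 7).
Individual gaps: 454−102 = 352; 454−278 = 176.
Aggregate gap = ₹528.

₹528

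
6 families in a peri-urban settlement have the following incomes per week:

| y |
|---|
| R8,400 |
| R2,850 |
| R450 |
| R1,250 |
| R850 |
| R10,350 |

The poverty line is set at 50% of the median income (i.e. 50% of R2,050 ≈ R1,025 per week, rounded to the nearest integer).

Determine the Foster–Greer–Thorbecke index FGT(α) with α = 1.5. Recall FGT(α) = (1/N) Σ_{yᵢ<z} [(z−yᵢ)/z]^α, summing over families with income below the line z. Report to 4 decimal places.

0.0818

Incomes under z: R450, R850 (q = 2 of N = 6).
Shortfall ratios: (1025−450)/1025 = 0.5610; (1025−850)/1025 = 0.1707.
Raised to α = 1.5: 0.42016; 0.07055.
Sum = 0.490707; FGT(1.5) = 0.490707 / 6 = 0.0818.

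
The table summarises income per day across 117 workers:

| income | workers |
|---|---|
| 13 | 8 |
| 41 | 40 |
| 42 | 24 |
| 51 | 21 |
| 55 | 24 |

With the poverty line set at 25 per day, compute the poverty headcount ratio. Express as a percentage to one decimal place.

6.8%

8 of the 117 workers have income below 25.
H = 8/117 = 6.8%.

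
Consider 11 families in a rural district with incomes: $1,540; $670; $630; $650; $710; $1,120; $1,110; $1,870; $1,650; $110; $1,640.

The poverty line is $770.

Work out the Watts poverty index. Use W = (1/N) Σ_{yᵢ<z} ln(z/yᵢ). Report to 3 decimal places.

0.231

Below the line: $110, $630, $650, $670, $710 (q = 5 of N = 11).
ln(z/y) terms: ln(770/110) = 1.9459; ln(770/630) = 0.2007; ln(770/650) = 0.1694; ln(770/670) = 0.1391; ln(770/710) = 0.0811.
W = 2.536237 / 11 = 0.231.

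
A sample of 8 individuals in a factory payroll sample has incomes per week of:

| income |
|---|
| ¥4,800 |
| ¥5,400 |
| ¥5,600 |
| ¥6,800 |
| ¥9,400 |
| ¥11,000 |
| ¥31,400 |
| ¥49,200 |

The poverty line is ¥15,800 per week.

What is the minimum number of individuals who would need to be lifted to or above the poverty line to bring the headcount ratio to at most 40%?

3

Currently q = 6 of N = 8 are below the line (H = 0.750).
A headcount ratio of at most 40% allows at most ⌊0.40 × 8⌋ = 3 poor individuals.
So at least 6 − 3 = 3 must be lifted.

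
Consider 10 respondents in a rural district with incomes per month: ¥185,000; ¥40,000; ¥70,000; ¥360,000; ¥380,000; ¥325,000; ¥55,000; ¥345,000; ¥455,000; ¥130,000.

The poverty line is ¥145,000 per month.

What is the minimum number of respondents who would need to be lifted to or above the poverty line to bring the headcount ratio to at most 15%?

4 of the 10 respondents are poor, so H = 4/10 = 0.400.
A headcount ratio of at most 15% allows at most ⌊0.15 × 10⌋ = 1 poor respondents.
So at least 4 − 1 = 3 must be lifted.

3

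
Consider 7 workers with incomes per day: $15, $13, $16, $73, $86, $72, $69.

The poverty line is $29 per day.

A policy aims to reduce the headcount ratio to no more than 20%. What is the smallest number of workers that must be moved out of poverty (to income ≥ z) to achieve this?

2

Currently q = 3 of N = 7 are below the line (H = 0.429).
A headcount ratio of at most 20% allows at most ⌊0.20 × 7⌋ = 1 poor workers.
So at least 3 − 1 = 2 must be lifted.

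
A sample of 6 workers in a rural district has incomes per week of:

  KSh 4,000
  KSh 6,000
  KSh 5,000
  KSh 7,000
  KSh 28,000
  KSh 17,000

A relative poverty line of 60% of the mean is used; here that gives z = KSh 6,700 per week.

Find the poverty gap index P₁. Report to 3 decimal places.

0.127

Below the line: KSh 4,000, KSh 5,000, KSh 6,000 (q = 3 of N = 6).
Shortfall ratios: (6700−4000)/6700 = 0.4030; (6700−5000)/6700 = 0.2537; (6700−6000)/6700 = 0.1045.
Σ = 0.761194. Dividing by the full population N = 6 gives P₁ = 0.127.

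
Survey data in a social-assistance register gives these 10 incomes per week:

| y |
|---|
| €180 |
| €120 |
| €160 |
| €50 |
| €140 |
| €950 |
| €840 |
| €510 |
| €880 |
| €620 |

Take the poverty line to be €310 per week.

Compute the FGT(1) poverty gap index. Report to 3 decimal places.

0.290

Below the line: €50, €120, €140, €160, €180 (q = 5 of N = 10).
Shortfall ratios: (310−50)/310 = 0.8387; (310−120)/310 = 0.6129; (310−140)/310 = 0.5484; (310−160)/310 = 0.4839; (310−180)/310 = 0.4194.
Sum of shortfalls = 2.903226; P₁ averages over all N: 2.903226 / 10 = 0.290.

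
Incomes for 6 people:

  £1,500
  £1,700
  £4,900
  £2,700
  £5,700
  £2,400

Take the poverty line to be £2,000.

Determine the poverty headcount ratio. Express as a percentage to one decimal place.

33.3%

2 of the 6 people have income below £2,000.
H = 2/6 = 33.3%.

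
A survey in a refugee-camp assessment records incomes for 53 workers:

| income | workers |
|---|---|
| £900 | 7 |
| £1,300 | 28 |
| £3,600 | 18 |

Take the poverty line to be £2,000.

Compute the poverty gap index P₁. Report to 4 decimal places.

0.2575

Poor units: 7×£900, 28×£1,300 (q = 35 of N = 53).
Relative gaps: (2000−900)/2000 = 0.5500 (×7); (2000−1300)/2000 = 0.3500 (×28).
Σ = 13.650000. Dividing by the full population N = 53 gives P₁ = 0.2575.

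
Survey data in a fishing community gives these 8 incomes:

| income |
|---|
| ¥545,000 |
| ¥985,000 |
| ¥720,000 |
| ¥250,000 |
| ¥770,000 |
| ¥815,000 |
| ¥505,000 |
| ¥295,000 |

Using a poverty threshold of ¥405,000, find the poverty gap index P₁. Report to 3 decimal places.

0.082

Below z: ¥250,000, ¥295,000 (q = 2 of N = 8).
Gap ratios (z−y)/z: (405000−250000)/405000 = 0.3827; (405000−295000)/405000 = 0.2716.
Sum of shortfalls = 0.654321; P₁ averages over all N: 0.654321 / 8 = 0.082.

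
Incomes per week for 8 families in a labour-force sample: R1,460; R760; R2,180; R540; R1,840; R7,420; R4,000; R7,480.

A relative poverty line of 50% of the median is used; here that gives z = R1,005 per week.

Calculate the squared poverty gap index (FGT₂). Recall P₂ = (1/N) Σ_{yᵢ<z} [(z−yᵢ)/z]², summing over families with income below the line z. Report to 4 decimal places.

Incomes under z: R540, R760 (q = 2 of N = 8).
Relative gaps: (1005−540)/1005 = 0.4627; (1005−760)/1005 = 0.2438.
Squared: 0.2141; 0.0594.
Sum = 0.273508; P₂ = 0.273508 / 8 = 0.0342.

0.0342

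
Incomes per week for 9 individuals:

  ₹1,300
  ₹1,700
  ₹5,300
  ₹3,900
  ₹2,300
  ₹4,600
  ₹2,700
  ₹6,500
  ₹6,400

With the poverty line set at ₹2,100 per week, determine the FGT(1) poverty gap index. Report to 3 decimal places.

0.063

Poor units: ₹1,300, ₹1,700 (q = 2 of N = 9).
Relative gaps: (2100−1300)/2100 = 0.3810; (2100−1700)/2100 = 0.1905.
Σ = 0.571429. Dividing by the full population N = 9 gives P₁ = 0.063.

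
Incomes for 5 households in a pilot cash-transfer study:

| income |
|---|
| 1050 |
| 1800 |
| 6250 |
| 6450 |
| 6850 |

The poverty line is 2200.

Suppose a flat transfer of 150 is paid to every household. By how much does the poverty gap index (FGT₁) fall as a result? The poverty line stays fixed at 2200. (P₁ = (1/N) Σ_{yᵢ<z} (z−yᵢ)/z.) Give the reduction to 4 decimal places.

Before: below the line — 1050, 1800; poverty gap index (FGT₁) = 0.140909.
After the 150 transfer: below the line — 1200, 1950; poverty gap index (FGT₁) = 0.113636.
Reduction = 0.140909 − 0.113636 = 0.0273.

0.0273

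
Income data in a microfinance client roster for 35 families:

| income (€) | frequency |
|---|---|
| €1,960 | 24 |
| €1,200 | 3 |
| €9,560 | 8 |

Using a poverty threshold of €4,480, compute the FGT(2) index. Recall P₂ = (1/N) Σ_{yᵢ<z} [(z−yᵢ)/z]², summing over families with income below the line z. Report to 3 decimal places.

0.263

Below z: 3×€1,200, 24×€1,960 (q = 27 of N = 35).
Normalized shortfalls: (4480−1200)/4480 = 0.7321 (×3); (4480−1960)/4480 = 0.5625 (×24).
Squared: 0.5360 (×3); 0.3164 (×24).
Sum = 9.201849; P₂ = 9.201849 / 35 = 0.263.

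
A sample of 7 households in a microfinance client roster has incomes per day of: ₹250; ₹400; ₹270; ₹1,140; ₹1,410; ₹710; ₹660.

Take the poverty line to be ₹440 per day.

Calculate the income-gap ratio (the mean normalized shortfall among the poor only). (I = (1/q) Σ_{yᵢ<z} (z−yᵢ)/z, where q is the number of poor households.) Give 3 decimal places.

0.303

Below the line: ₹250, ₹270, ₹400 (q = 3 of N = 7).
Relative gaps: 0.4318, 0.3864, 0.0909; sum = 0.909091.
The income-gap ratio divides by q (the poor only): 0.909091 / 3 = 0.303.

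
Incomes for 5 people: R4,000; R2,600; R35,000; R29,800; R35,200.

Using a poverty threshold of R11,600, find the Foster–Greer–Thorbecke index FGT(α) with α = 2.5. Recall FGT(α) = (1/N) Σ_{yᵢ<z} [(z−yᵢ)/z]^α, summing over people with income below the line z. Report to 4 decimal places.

0.1755

Incomes under z: R2,600, R4,000 (q = 2 of N = 5).
Gap ratios (z−y)/z: (11600−2600)/11600 = 0.7759; (11600−4000)/11600 = 0.6552.
Raised to α = 2.5: 0.53023; 0.34745.
Sum = 0.877674; FGT(2.5) = 0.877674 / 5 = 0.1755.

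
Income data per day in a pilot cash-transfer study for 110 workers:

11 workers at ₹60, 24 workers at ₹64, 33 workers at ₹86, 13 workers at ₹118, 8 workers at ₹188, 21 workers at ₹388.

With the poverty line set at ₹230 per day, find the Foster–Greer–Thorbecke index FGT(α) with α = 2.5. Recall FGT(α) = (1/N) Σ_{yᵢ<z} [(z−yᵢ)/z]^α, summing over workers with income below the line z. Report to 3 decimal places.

0.257

Poor units: 11×₹60, 24×₹64, 33×₹86, 13×₹118, 8×₹188 (q = 89 of N = 110).
Normalized shortfalls: (230−60)/230 = 0.7391 (×11); (230−64)/230 = 0.7217 (×24); (230−86)/230 = 0.6261 (×33); (230−118)/230 = 0.4870 (×13); (230−188)/230 = 0.1826 (×8).
Raised to α = 2.5: 0.46968 (×11); 0.44254 (×24); 0.31016 (×33); 0.16547 (×13); 0.01425 (×8).
Sum = 28.287839; FGT(2.5) = 28.287839 / 110 = 0.257.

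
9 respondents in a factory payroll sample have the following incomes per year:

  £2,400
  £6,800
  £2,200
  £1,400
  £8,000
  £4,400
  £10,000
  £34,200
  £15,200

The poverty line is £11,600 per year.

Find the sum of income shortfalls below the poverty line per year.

Below z: £1,400, £2,200, £2,400, £4,400, £6,800, £8,000, £10,000 (q = 7 of N = 9).
Individual gaps: 11600−1400 = 10200; 11600−2200 = 9400; 11600−2400 = 9200; 11600−4400 = 7200; 11600−6800 = 4800; 11600−8000 = 3600; 11600−10000 = 1600.
Aggregate gap = £46,000.

£46,000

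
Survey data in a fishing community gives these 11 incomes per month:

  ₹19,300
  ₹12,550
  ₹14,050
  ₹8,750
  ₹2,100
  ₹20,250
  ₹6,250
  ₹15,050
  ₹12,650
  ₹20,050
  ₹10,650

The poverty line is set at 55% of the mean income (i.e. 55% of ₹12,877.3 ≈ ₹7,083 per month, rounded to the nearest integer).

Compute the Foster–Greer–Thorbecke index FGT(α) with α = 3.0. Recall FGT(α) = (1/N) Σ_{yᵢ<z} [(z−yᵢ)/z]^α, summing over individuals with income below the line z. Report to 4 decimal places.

Incomes under z: ₹2,100, ₹6,250 (q = 2 of N = 11).
Shortfall ratios: (7083−2100)/7083 = 0.7035; (7083−6250)/7083 = 0.1176.
Raised to α = 3.0: 0.34819; 0.00163.
Sum = 0.349820; FGT(3.0) = 0.349820 / 11 = 0.0318.

0.0318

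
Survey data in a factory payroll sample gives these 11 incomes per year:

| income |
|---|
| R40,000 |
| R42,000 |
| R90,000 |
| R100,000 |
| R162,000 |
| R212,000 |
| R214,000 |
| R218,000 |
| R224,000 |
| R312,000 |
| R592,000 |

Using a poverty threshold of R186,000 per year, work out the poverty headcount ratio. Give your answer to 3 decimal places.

5 of the 11 households have income below R186,000.
H = 5/11 = 0.455.

0.455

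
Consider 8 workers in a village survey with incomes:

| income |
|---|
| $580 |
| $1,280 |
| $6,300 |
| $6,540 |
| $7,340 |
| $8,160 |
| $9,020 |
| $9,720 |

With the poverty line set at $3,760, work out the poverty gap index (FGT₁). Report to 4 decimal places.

0.1882

Below z: $580, $1,280 (q = 2 of N = 8).
Normalized shortfalls: (3760−580)/3760 = 0.8457; (3760−1280)/3760 = 0.6596.
Sum of shortfalls = 1.505319; P₁ averages over all N: 1.505319 / 8 = 0.1882.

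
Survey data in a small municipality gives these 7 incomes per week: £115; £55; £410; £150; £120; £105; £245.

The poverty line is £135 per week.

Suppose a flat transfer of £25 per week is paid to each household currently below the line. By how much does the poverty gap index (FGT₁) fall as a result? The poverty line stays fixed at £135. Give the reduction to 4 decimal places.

Before: below the line — £55, £105, £115, £120; poverty gap index (FGT₁) = 0.153439.
After the £25 transfer: below the line — £80, £130; poverty gap index (FGT₁) = 0.063492.
Reduction = 0.153439 − 0.063492 = 0.0899.

0.0899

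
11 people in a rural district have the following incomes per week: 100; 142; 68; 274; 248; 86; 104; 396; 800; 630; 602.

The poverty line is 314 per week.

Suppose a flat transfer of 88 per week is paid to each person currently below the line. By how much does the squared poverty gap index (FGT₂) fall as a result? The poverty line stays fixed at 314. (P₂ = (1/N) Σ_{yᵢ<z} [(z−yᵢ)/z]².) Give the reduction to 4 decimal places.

0.1434

Before: below the line — 68, 86, 100, 104, 142, 248, 274; squared poverty gap index (FGT₂) = 0.219386.
After the 88 transfer: below the line — 156, 174, 188, 192, 230; squared poverty gap index (FGT₂) = 0.075957.
Reduction = 0.219386 − 0.075957 = 0.1434.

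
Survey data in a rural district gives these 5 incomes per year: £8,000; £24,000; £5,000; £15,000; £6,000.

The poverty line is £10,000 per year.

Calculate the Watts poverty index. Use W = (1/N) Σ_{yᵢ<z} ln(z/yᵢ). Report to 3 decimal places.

0.285

Incomes under z: £5,000, £6,000, £8,000 (q = 3 of N = 5).
Log shortfalls: ln(10000/5000) = 0.6931; ln(10000/6000) = 0.5108; ln(10000/8000) = 0.2231.
W = 1.427116 / 5 = 0.285.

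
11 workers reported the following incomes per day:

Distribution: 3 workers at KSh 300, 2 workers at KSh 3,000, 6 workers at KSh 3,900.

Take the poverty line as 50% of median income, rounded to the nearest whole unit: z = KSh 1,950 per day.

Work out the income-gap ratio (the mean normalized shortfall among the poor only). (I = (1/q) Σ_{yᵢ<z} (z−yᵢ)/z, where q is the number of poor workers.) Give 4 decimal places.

0.8462

Below z: 3×KSh 300 (q = 3 of N = 11).
Relative gaps: 0.8462 (×3); sum = 2.538462.
I averages over the q = 3 poor units only: 2.538462 / 3 = 0.8462.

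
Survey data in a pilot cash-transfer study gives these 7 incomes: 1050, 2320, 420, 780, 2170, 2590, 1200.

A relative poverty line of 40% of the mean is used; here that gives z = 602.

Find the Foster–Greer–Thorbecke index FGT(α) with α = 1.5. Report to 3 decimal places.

0.024

Incomes under z: 420 (q = 1 of N = 7).
Gap ratios (z−y)/z: (602−420)/602 = 0.3023.
Raised to α = 1.5: 0.16623.
Sum = 0.166231; FGT(1.5) = 0.166231 / 7 = 0.024.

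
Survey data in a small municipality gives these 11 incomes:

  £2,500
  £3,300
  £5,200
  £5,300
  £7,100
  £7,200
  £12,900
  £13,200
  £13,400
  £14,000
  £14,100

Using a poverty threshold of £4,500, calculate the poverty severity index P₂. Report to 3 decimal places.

0.024

Below the line: £2,500, £3,300 (q = 2 of N = 11).
Gap ratios (z−y)/z: (4500−2500)/4500 = 0.4444; (4500−3300)/4500 = 0.2667.
Squared: 0.1975; 0.0711.
Sum = 0.268642; P₂ = 0.268642 / 11 = 0.024.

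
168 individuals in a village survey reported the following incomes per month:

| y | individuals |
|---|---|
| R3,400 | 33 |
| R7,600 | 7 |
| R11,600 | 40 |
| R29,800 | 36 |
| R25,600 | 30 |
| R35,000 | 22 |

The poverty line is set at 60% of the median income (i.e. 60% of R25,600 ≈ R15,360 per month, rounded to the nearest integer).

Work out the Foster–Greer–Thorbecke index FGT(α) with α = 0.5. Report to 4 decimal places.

Poor units: 33×R3,400, 7×R7,600, 40×R11,600 (q = 80 of N = 168).
Normalized shortfalls: (15360−3400)/15360 = 0.7786 (×33); (15360−7600)/15360 = 0.5052 (×7); (15360−11600)/15360 = 0.2448 (×40).
Raised to α = 0.5: 0.88241 (×33); 0.71078 (×7); 0.49476 (×40).
Sum = 53.885531; FGT(0.5) = 53.885531 / 168 = 0.3207.

0.3207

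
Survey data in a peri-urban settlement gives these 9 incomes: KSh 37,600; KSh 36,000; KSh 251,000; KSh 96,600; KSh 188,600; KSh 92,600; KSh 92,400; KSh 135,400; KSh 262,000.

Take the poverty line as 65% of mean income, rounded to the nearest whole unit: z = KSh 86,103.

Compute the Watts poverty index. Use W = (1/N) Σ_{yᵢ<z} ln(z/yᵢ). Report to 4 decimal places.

0.1890

Below z: KSh 36,000, KSh 37,600 (q = 2 of N = 9).
Log gaps: ln(86103/36000) = 0.8720; ln(86103/37600) = 0.8285.
W = 1.700566 / 9 = 0.1890.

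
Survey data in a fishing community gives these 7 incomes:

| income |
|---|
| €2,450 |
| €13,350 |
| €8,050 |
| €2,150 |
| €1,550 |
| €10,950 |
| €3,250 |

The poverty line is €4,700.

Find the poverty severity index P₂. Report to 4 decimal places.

Incomes under z: €1,550, €2,150, €2,450, €3,250 (q = 4 of N = 7).
Normalized shortfalls: (4700−1550)/4700 = 0.6702; (4700−2150)/4700 = 0.5426; (4700−2450)/4700 = 0.4787; (4700−3250)/4700 = 0.3085.
Squared: 0.4492; 0.2944; 0.2292; 0.0952.
Sum = 1.067904; P₂ = 1.067904 / 7 = 0.1526.

0.1526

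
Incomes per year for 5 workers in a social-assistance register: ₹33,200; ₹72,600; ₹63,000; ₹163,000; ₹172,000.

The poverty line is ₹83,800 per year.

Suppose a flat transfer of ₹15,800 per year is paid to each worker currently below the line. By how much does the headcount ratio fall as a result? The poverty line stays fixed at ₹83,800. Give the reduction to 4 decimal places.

Before: below the line — ₹33,200, ₹63,000, ₹72,600; headcount ratio = 0.600000.
After the ₹15,800 transfer: below the line — ₹49,000, ₹78,800; headcount ratio = 0.400000.
Reduction = 0.600000 − 0.400000 = 0.2000.

0.2000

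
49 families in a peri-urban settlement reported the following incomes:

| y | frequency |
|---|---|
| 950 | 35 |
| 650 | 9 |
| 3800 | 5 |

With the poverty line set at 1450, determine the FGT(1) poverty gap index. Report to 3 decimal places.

Poor units: 9×650, 35×950 (q = 44 of N = 49).
Shortfall ratios: (1450−650)/1450 = 0.5517 (×9); (1450−950)/1450 = 0.3448 (×35).
Σ = 17.034483. Dividing by the full population N = 49 gives P₁ = 0.348.

0.348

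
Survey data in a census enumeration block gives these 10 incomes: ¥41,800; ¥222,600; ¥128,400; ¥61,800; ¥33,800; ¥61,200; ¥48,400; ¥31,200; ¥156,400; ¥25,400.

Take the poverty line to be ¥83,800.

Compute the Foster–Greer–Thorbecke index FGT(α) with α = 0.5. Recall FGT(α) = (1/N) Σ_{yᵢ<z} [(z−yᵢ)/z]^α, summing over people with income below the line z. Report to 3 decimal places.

Incomes under z: ¥25,400, ¥31,200, ¥33,800, ¥41,800, ¥48,400, ¥61,200, ¥61,800 (q = 7 of N = 10).
Normalized shortfalls: (83800−25400)/83800 = 0.6969; (83800−31200)/83800 = 0.6277; (83800−33800)/83800 = 0.5967; (83800−41800)/83800 = 0.5012; (83800−48400)/83800 = 0.4224; (83800−61200)/83800 = 0.2697; (83800−61800)/83800 = 0.2625.
Raised to α = 0.5: 0.83480; 0.79227; 0.77244; 0.70795; 0.64995; 0.51932; 0.51238.
Sum = 4.789099; FGT(0.5) = 4.789099 / 10 = 0.479.

0.479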